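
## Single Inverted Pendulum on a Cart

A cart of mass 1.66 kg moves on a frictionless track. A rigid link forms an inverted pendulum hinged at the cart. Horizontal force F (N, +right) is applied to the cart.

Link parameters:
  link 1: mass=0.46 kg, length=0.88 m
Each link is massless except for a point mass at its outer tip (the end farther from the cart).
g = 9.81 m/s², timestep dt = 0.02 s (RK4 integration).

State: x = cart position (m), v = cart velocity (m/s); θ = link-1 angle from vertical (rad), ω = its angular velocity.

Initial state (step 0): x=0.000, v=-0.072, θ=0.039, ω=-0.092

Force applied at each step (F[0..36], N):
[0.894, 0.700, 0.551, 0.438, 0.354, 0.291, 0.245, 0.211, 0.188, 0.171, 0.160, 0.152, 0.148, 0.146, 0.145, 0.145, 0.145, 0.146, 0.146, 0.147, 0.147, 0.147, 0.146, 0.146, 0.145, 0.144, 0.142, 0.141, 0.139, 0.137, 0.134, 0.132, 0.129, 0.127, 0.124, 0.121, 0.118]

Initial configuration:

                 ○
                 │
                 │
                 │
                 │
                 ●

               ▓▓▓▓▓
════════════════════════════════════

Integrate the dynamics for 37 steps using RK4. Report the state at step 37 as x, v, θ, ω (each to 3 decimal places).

Answer: x=-0.025, v=-0.013, θ=0.007, ω=-0.013

Derivation:
apply F[0]=+0.894 → step 1: x=-0.001, v=-0.063, θ=0.037, ω=-0.093
apply F[1]=+0.700 → step 2: x=-0.003, v=-0.057, θ=0.035, ω=-0.093
apply F[2]=+0.551 → step 3: x=-0.004, v=-0.052, θ=0.033, ω=-0.090
apply F[3]=+0.438 → step 4: x=-0.005, v=-0.049, θ=0.032, ω=-0.087
apply F[4]=+0.354 → step 5: x=-0.006, v=-0.046, θ=0.030, ω=-0.083
apply F[5]=+0.291 → step 6: x=-0.006, v=-0.044, θ=0.028, ω=-0.079
apply F[6]=+0.245 → step 7: x=-0.007, v=-0.043, θ=0.027, ω=-0.074
apply F[7]=+0.211 → step 8: x=-0.008, v=-0.041, θ=0.025, ω=-0.070
apply F[8]=+0.188 → step 9: x=-0.009, v=-0.041, θ=0.024, ω=-0.065
apply F[9]=+0.171 → step 10: x=-0.010, v=-0.040, θ=0.023, ω=-0.061
apply F[10]=+0.160 → step 11: x=-0.011, v=-0.039, θ=0.022, ω=-0.057
apply F[11]=+0.152 → step 12: x=-0.011, v=-0.038, θ=0.020, ω=-0.053
apply F[12]=+0.148 → step 13: x=-0.012, v=-0.038, θ=0.019, ω=-0.049
apply F[13]=+0.146 → step 14: x=-0.013, v=-0.037, θ=0.019, ω=-0.046
apply F[14]=+0.145 → step 15: x=-0.014, v=-0.036, θ=0.018, ω=-0.043
apply F[15]=+0.145 → step 16: x=-0.014, v=-0.035, θ=0.017, ω=-0.040
apply F[16]=+0.145 → step 17: x=-0.015, v=-0.034, θ=0.016, ω=-0.037
apply F[17]=+0.146 → step 18: x=-0.016, v=-0.034, θ=0.015, ω=-0.035
apply F[18]=+0.146 → step 19: x=-0.016, v=-0.033, θ=0.015, ω=-0.033
apply F[19]=+0.147 → step 20: x=-0.017, v=-0.032, θ=0.014, ω=-0.030
apply F[20]=+0.147 → step 21: x=-0.018, v=-0.031, θ=0.013, ω=-0.029
apply F[21]=+0.147 → step 22: x=-0.018, v=-0.030, θ=0.013, ω=-0.027
apply F[22]=+0.146 → step 23: x=-0.019, v=-0.028, θ=0.012, ω=-0.025
apply F[23]=+0.146 → step 24: x=-0.019, v=-0.027, θ=0.012, ω=-0.024
apply F[24]=+0.145 → step 25: x=-0.020, v=-0.026, θ=0.011, ω=-0.022
apply F[25]=+0.144 → step 26: x=-0.020, v=-0.025, θ=0.011, ω=-0.021
apply F[26]=+0.142 → step 27: x=-0.021, v=-0.024, θ=0.011, ω=-0.020
apply F[27]=+0.141 → step 28: x=-0.021, v=-0.023, θ=0.010, ω=-0.019
apply F[28]=+0.139 → step 29: x=-0.022, v=-0.022, θ=0.010, ω=-0.018
apply F[29]=+0.137 → step 30: x=-0.022, v=-0.021, θ=0.009, ω=-0.017
apply F[30]=+0.134 → step 31: x=-0.023, v=-0.019, θ=0.009, ω=-0.017
apply F[31]=+0.132 → step 32: x=-0.023, v=-0.018, θ=0.009, ω=-0.016
apply F[32]=+0.129 → step 33: x=-0.023, v=-0.017, θ=0.008, ω=-0.015
apply F[33]=+0.127 → step 34: x=-0.024, v=-0.016, θ=0.008, ω=-0.015
apply F[34]=+0.124 → step 35: x=-0.024, v=-0.015, θ=0.008, ω=-0.014
apply F[35]=+0.121 → step 36: x=-0.024, v=-0.014, θ=0.008, ω=-0.013
apply F[36]=+0.118 → step 37: x=-0.025, v=-0.013, θ=0.007, ω=-0.013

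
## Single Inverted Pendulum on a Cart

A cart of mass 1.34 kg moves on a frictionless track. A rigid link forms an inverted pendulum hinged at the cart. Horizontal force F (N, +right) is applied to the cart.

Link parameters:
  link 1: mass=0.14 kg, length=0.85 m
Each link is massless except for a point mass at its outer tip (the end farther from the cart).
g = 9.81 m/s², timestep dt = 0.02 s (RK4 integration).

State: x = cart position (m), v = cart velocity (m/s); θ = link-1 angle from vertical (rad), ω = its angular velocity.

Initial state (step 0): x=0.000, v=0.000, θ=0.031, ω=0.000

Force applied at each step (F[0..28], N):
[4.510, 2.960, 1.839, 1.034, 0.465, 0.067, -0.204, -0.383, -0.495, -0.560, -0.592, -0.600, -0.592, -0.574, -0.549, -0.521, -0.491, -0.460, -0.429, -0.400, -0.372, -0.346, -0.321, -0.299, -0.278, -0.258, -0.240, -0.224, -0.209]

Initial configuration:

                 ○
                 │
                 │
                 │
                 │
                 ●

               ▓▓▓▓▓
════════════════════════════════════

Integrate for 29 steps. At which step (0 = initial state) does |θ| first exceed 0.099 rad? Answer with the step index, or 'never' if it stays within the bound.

Answer: never

Derivation:
apply F[0]=+4.510 → step 1: x=0.001, v=0.067, θ=0.030, ω=-0.071
apply F[1]=+2.960 → step 2: x=0.002, v=0.110, θ=0.028, ω=-0.116
apply F[2]=+1.839 → step 3: x=0.005, v=0.137, θ=0.026, ω=-0.141
apply F[3]=+1.034 → step 4: x=0.008, v=0.152, θ=0.023, ω=-0.153
apply F[4]=+0.465 → step 5: x=0.011, v=0.159, θ=0.020, ω=-0.156
apply F[5]=+0.067 → step 6: x=0.014, v=0.159, θ=0.017, ω=-0.152
apply F[6]=-0.204 → step 7: x=0.017, v=0.156, θ=0.014, ω=-0.145
apply F[7]=-0.383 → step 8: x=0.020, v=0.150, θ=0.011, ω=-0.135
apply F[8]=-0.495 → step 9: x=0.023, v=0.142, θ=0.008, ω=-0.124
apply F[9]=-0.560 → step 10: x=0.026, v=0.134, θ=0.006, ω=-0.112
apply F[10]=-0.592 → step 11: x=0.029, v=0.125, θ=0.004, ω=-0.100
apply F[11]=-0.600 → step 12: x=0.031, v=0.116, θ=0.002, ω=-0.089
apply F[12]=-0.592 → step 13: x=0.033, v=0.107, θ=0.000, ω=-0.078
apply F[13]=-0.574 → step 14: x=0.035, v=0.098, θ=-0.001, ω=-0.068
apply F[14]=-0.549 → step 15: x=0.037, v=0.090, θ=-0.002, ω=-0.059
apply F[15]=-0.521 → step 16: x=0.039, v=0.083, θ=-0.004, ω=-0.051
apply F[16]=-0.491 → step 17: x=0.040, v=0.075, θ=-0.004, ω=-0.043
apply F[17]=-0.460 → step 18: x=0.042, v=0.069, θ=-0.005, ω=-0.036
apply F[18]=-0.429 → step 19: x=0.043, v=0.062, θ=-0.006, ω=-0.030
apply F[19]=-0.400 → step 20: x=0.044, v=0.056, θ=-0.006, ω=-0.025
apply F[20]=-0.372 → step 21: x=0.045, v=0.051, θ=-0.007, ω=-0.020
apply F[21]=-0.346 → step 22: x=0.046, v=0.046, θ=-0.007, ω=-0.016
apply F[22]=-0.321 → step 23: x=0.047, v=0.041, θ=-0.008, ω=-0.012
apply F[23]=-0.299 → step 24: x=0.048, v=0.037, θ=-0.008, ω=-0.009
apply F[24]=-0.278 → step 25: x=0.049, v=0.033, θ=-0.008, ω=-0.006
apply F[25]=-0.258 → step 26: x=0.049, v=0.029, θ=-0.008, ω=-0.003
apply F[26]=-0.240 → step 27: x=0.050, v=0.026, θ=-0.008, ω=-0.001
apply F[27]=-0.224 → step 28: x=0.050, v=0.023, θ=-0.008, ω=0.001
apply F[28]=-0.209 → step 29: x=0.051, v=0.020, θ=-0.008, ω=0.002
max |θ| = 0.031 ≤ 0.099 over all 30 states.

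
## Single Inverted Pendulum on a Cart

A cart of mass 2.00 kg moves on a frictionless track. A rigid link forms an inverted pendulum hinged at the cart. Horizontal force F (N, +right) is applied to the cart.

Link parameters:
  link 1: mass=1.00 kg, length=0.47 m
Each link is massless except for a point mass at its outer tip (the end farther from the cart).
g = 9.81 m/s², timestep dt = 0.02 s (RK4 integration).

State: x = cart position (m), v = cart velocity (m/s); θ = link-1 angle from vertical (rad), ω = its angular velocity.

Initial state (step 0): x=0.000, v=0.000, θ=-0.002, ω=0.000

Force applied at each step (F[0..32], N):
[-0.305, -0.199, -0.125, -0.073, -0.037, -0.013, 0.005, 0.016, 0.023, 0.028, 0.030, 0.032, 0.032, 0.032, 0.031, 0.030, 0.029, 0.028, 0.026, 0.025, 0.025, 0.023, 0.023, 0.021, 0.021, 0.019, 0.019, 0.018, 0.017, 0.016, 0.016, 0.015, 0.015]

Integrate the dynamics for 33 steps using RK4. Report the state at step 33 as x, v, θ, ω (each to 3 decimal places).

Answer: x=-0.002, v=-0.001, θ=0.000, ω=-0.000

Derivation:
apply F[0]=-0.305 → step 1: x=-0.000, v=-0.003, θ=-0.002, ω=0.005
apply F[1]=-0.199 → step 2: x=-0.000, v=-0.005, θ=-0.002, ω=0.008
apply F[2]=-0.125 → step 3: x=-0.000, v=-0.006, θ=-0.002, ω=0.010
apply F[3]=-0.073 → step 4: x=-0.000, v=-0.006, θ=-0.001, ω=0.010
apply F[4]=-0.037 → step 5: x=-0.000, v=-0.007, θ=-0.001, ω=0.010
apply F[5]=-0.013 → step 6: x=-0.001, v=-0.007, θ=-0.001, ω=0.010
apply F[6]=+0.005 → step 7: x=-0.001, v=-0.006, θ=-0.001, ω=0.009
apply F[7]=+0.016 → step 8: x=-0.001, v=-0.006, θ=-0.001, ω=0.009
apply F[8]=+0.023 → step 9: x=-0.001, v=-0.006, θ=-0.000, ω=0.008
apply F[9]=+0.028 → step 10: x=-0.001, v=-0.006, θ=-0.000, ω=0.007
apply F[10]=+0.030 → step 11: x=-0.001, v=-0.005, θ=-0.000, ω=0.006
apply F[11]=+0.032 → step 12: x=-0.001, v=-0.005, θ=-0.000, ω=0.005
apply F[12]=+0.032 → step 13: x=-0.001, v=-0.005, θ=0.000, ω=0.005
apply F[13]=+0.032 → step 14: x=-0.001, v=-0.004, θ=0.000, ω=0.004
apply F[14]=+0.031 → step 15: x=-0.002, v=-0.004, θ=0.000, ω=0.003
apply F[15]=+0.030 → step 16: x=-0.002, v=-0.004, θ=0.000, ω=0.003
apply F[16]=+0.029 → step 17: x=-0.002, v=-0.003, θ=0.000, ω=0.002
apply F[17]=+0.028 → step 18: x=-0.002, v=-0.003, θ=0.000, ω=0.002
apply F[18]=+0.026 → step 19: x=-0.002, v=-0.003, θ=0.000, ω=0.002
apply F[19]=+0.025 → step 20: x=-0.002, v=-0.003, θ=0.000, ω=0.001
apply F[20]=+0.025 → step 21: x=-0.002, v=-0.003, θ=0.000, ω=0.001
apply F[21]=+0.023 → step 22: x=-0.002, v=-0.002, θ=0.000, ω=0.001
apply F[22]=+0.023 → step 23: x=-0.002, v=-0.002, θ=0.000, ω=0.001
apply F[23]=+0.021 → step 24: x=-0.002, v=-0.002, θ=0.000, ω=0.000
apply F[24]=+0.021 → step 25: x=-0.002, v=-0.002, θ=0.000, ω=0.000
apply F[25]=+0.019 → step 26: x=-0.002, v=-0.002, θ=0.000, ω=0.000
apply F[26]=+0.019 → step 27: x=-0.002, v=-0.002, θ=0.000, ω=-0.000
apply F[27]=+0.018 → step 28: x=-0.002, v=-0.001, θ=0.000, ω=-0.000
apply F[28]=+0.017 → step 29: x=-0.002, v=-0.001, θ=0.000, ω=-0.000
apply F[29]=+0.016 → step 30: x=-0.002, v=-0.001, θ=0.000, ω=-0.000
apply F[30]=+0.016 → step 31: x=-0.002, v=-0.001, θ=0.000, ω=-0.000
apply F[31]=+0.015 → step 32: x=-0.002, v=-0.001, θ=0.000, ω=-0.000
apply F[32]=+0.015 → step 33: x=-0.002, v=-0.001, θ=0.000, ω=-0.000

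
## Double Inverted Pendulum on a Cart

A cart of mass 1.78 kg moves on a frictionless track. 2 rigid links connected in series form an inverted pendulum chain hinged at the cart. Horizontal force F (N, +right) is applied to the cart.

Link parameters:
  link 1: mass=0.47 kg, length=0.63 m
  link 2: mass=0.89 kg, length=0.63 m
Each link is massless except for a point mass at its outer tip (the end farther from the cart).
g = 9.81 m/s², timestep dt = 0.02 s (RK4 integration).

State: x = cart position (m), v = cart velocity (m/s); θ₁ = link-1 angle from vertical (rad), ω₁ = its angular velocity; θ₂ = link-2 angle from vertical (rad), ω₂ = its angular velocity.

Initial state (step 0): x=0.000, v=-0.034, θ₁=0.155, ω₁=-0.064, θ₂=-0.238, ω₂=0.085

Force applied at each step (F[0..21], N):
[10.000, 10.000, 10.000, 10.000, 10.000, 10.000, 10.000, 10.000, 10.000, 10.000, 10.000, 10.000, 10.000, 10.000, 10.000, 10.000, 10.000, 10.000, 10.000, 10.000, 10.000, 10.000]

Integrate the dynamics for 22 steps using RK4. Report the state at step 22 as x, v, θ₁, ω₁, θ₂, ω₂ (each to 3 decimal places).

apply F[0]=+10.000 → step 1: x=0.000, v=0.059, θ₁=0.154, ω₁=0.011, θ₂=-0.239, ω₂=-0.201
apply F[1]=+10.000 → step 2: x=0.002, v=0.153, θ₁=0.155, ω₁=0.085, θ₂=-0.246, ω₂=-0.488
apply F[2]=+10.000 → step 3: x=0.006, v=0.246, θ₁=0.158, ω₁=0.158, θ₂=-0.259, ω₂=-0.776
apply F[3]=+10.000 → step 4: x=0.012, v=0.340, θ₁=0.162, ω₁=0.228, θ₂=-0.277, ω₂=-1.066
apply F[4]=+10.000 → step 5: x=0.020, v=0.434, θ₁=0.167, ω₁=0.294, θ₂=-0.301, ω₂=-1.357
apply F[5]=+10.000 → step 6: x=0.030, v=0.529, θ₁=0.173, ω₁=0.353, θ₂=-0.331, ω₂=-1.648
apply F[6]=+10.000 → step 7: x=0.041, v=0.625, θ₁=0.181, ω₁=0.401, θ₂=-0.367, ω₂=-1.937
apply F[7]=+10.000 → step 8: x=0.055, v=0.721, θ₁=0.189, ω₁=0.434, θ₂=-0.409, ω₂=-2.222
apply F[8]=+10.000 → step 9: x=0.070, v=0.818, θ₁=0.198, ω₁=0.448, θ₂=-0.456, ω₂=-2.501
apply F[9]=+10.000 → step 10: x=0.087, v=0.916, θ₁=0.207, ω₁=0.439, θ₂=-0.509, ω₂=-2.774
apply F[10]=+10.000 → step 11: x=0.107, v=1.015, θ₁=0.216, ω₁=0.403, θ₂=-0.567, ω₂=-3.039
apply F[11]=+10.000 → step 12: x=0.128, v=1.114, θ₁=0.223, ω₁=0.336, θ₂=-0.630, ω₂=-3.297
apply F[12]=+10.000 → step 13: x=0.151, v=1.214, θ₁=0.229, ω₁=0.236, θ₂=-0.699, ω₂=-3.550
apply F[13]=+10.000 → step 14: x=0.176, v=1.315, θ₁=0.232, ω₁=0.098, θ₂=-0.772, ω₂=-3.799
apply F[14]=+10.000 → step 15: x=0.204, v=1.416, θ₁=0.232, ω₁=-0.079, θ₂=-0.851, ω₂=-4.047
apply F[15]=+10.000 → step 16: x=0.233, v=1.518, θ₁=0.229, ω₁=-0.301, θ₂=-0.934, ω₂=-4.294
apply F[16]=+10.000 → step 17: x=0.265, v=1.621, θ₁=0.220, ω₁=-0.570, θ₂=-1.023, ω₂=-4.543
apply F[17]=+10.000 → step 18: x=0.298, v=1.724, θ₁=0.206, ω₁=-0.891, θ₂=-1.116, ω₂=-4.794
apply F[18]=+10.000 → step 19: x=0.333, v=1.828, θ₁=0.184, ω₁=-1.268, θ₂=-1.214, ω₂=-5.044
apply F[19]=+10.000 → step 20: x=0.371, v=1.933, θ₁=0.155, ω₁=-1.704, θ₂=-1.318, ω₂=-5.289
apply F[20]=+10.000 → step 21: x=0.411, v=2.041, θ₁=0.116, ω₁=-2.203, θ₂=-1.426, ω₂=-5.520
apply F[21]=+10.000 → step 22: x=0.453, v=2.150, θ₁=0.066, ω₁=-2.761, θ₂=-1.538, ω₂=-5.724

Answer: x=0.453, v=2.150, θ₁=0.066, ω₁=-2.761, θ₂=-1.538, ω₂=-5.724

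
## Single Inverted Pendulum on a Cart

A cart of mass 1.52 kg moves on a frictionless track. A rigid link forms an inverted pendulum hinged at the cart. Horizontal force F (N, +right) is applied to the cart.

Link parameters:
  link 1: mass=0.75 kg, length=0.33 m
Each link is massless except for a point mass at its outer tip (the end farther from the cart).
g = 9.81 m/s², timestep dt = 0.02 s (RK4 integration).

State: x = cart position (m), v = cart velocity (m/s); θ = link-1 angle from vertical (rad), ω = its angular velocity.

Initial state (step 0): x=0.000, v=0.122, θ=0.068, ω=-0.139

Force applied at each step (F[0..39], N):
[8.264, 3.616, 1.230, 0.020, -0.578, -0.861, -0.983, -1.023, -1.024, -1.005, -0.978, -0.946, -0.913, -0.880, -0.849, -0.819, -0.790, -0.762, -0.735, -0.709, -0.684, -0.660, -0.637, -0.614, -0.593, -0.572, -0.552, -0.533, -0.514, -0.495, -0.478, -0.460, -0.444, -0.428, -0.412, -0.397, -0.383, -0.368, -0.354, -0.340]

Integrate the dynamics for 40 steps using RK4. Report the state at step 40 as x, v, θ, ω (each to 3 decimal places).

apply F[0]=+8.264 → step 1: x=0.003, v=0.224, θ=0.063, ω=-0.409
apply F[1]=+3.616 → step 2: x=0.008, v=0.266, θ=0.053, ω=-0.501
apply F[2]=+1.230 → step 3: x=0.014, v=0.278, θ=0.043, ω=-0.507
apply F[3]=+0.020 → step 4: x=0.019, v=0.274, θ=0.034, ω=-0.474
apply F[4]=-0.578 → step 5: x=0.025, v=0.264, θ=0.025, ω=-0.426
apply F[5]=-0.861 → step 6: x=0.030, v=0.251, θ=0.017, ω=-0.373
apply F[6]=-0.983 → step 7: x=0.035, v=0.236, θ=0.010, ω=-0.322
apply F[7]=-1.023 → step 8: x=0.039, v=0.222, θ=0.004, ω=-0.276
apply F[8]=-1.024 → step 9: x=0.044, v=0.209, θ=-0.001, ω=-0.234
apply F[9]=-1.005 → step 10: x=0.048, v=0.196, θ=-0.006, ω=-0.197
apply F[10]=-0.978 → step 11: x=0.051, v=0.184, θ=-0.009, ω=-0.165
apply F[11]=-0.946 → step 12: x=0.055, v=0.172, θ=-0.012, ω=-0.137
apply F[12]=-0.913 → step 13: x=0.058, v=0.162, θ=-0.015, ω=-0.112
apply F[13]=-0.880 → step 14: x=0.061, v=0.152, θ=-0.017, ω=-0.091
apply F[14]=-0.849 → step 15: x=0.064, v=0.142, θ=-0.018, ω=-0.073
apply F[15]=-0.819 → step 16: x=0.067, v=0.133, θ=-0.020, ω=-0.057
apply F[16]=-0.790 → step 17: x=0.070, v=0.125, θ=-0.021, ω=-0.044
apply F[17]=-0.762 → step 18: x=0.072, v=0.117, θ=-0.022, ω=-0.032
apply F[18]=-0.735 → step 19: x=0.074, v=0.109, θ=-0.022, ω=-0.023
apply F[19]=-0.709 → step 20: x=0.077, v=0.102, θ=-0.022, ω=-0.014
apply F[20]=-0.684 → step 21: x=0.078, v=0.095, θ=-0.023, ω=-0.007
apply F[21]=-0.660 → step 22: x=0.080, v=0.089, θ=-0.023, ω=-0.001
apply F[22]=-0.637 → step 23: x=0.082, v=0.083, θ=-0.023, ω=0.005
apply F[23]=-0.614 → step 24: x=0.084, v=0.077, θ=-0.023, ω=0.009
apply F[24]=-0.593 → step 25: x=0.085, v=0.071, θ=-0.022, ω=0.013
apply F[25]=-0.572 → step 26: x=0.086, v=0.066, θ=-0.022, ω=0.016
apply F[26]=-0.552 → step 27: x=0.088, v=0.061, θ=-0.022, ω=0.018
apply F[27]=-0.533 → step 28: x=0.089, v=0.056, θ=-0.021, ω=0.020
apply F[28]=-0.514 → step 29: x=0.090, v=0.051, θ=-0.021, ω=0.022
apply F[29]=-0.495 → step 30: x=0.091, v=0.046, θ=-0.020, ω=0.023
apply F[30]=-0.478 → step 31: x=0.092, v=0.042, θ=-0.020, ω=0.024
apply F[31]=-0.460 → step 32: x=0.093, v=0.038, θ=-0.020, ω=0.025
apply F[32]=-0.444 → step 33: x=0.093, v=0.034, θ=-0.019, ω=0.026
apply F[33]=-0.428 → step 34: x=0.094, v=0.030, θ=-0.018, ω=0.026
apply F[34]=-0.412 → step 35: x=0.095, v=0.026, θ=-0.018, ω=0.026
apply F[35]=-0.397 → step 36: x=0.095, v=0.023, θ=-0.017, ω=0.027
apply F[36]=-0.383 → step 37: x=0.095, v=0.020, θ=-0.017, ω=0.027
apply F[37]=-0.368 → step 38: x=0.096, v=0.016, θ=-0.016, ω=0.027
apply F[38]=-0.354 → step 39: x=0.096, v=0.013, θ=-0.016, ω=0.026
apply F[39]=-0.340 → step 40: x=0.096, v=0.010, θ=-0.015, ω=0.026

Answer: x=0.096, v=0.010, θ=-0.015, ω=0.026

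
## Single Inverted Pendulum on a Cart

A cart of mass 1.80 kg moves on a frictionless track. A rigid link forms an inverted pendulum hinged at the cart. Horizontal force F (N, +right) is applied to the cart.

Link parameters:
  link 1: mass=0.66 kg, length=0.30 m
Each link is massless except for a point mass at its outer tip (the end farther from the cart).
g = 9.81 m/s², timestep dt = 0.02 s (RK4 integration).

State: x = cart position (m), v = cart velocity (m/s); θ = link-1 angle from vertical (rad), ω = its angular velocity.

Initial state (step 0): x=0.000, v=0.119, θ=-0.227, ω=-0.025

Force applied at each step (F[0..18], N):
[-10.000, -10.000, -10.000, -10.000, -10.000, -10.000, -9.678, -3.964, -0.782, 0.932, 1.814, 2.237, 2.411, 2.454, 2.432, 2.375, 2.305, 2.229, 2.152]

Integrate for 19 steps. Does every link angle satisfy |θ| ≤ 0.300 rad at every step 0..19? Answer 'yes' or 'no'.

apply F[0]=-10.000 → step 1: x=0.001, v=0.025, θ=-0.226, ω=0.132
apply F[1]=-10.000 → step 2: x=0.001, v=-0.068, θ=-0.222, ω=0.292
apply F[2]=-10.000 → step 3: x=-0.001, v=-0.163, θ=-0.214, ω=0.457
apply F[3]=-10.000 → step 4: x=-0.006, v=-0.258, θ=-0.203, ω=0.632
apply F[4]=-10.000 → step 5: x=-0.012, v=-0.354, θ=-0.189, ω=0.819
apply F[5]=-10.000 → step 6: x=-0.020, v=-0.452, θ=-0.170, ω=1.022
apply F[6]=-9.678 → step 7: x=-0.030, v=-0.548, θ=-0.148, ω=1.233
apply F[7]=-3.964 → step 8: x=-0.041, v=-0.582, θ=-0.123, ω=1.259
apply F[8]=-0.782 → step 9: x=-0.053, v=-0.583, θ=-0.099, ω=1.191
apply F[9]=+0.932 → step 10: x=-0.064, v=-0.567, θ=-0.076, ω=1.079
apply F[10]=+1.814 → step 11: x=-0.075, v=-0.542, θ=-0.056, ω=0.955
apply F[11]=+2.237 → step 12: x=-0.086, v=-0.514, θ=-0.038, ω=0.831
apply F[12]=+2.411 → step 13: x=-0.096, v=-0.485, θ=-0.022, ω=0.715
apply F[13]=+2.454 → step 14: x=-0.105, v=-0.457, θ=-0.009, ω=0.610
apply F[14]=+2.432 → step 15: x=-0.114, v=-0.430, θ=0.002, ω=0.517
apply F[15]=+2.375 → step 16: x=-0.122, v=-0.404, θ=0.012, ω=0.435
apply F[16]=+2.305 → step 17: x=-0.130, v=-0.379, θ=0.020, ω=0.364
apply F[17]=+2.229 → step 18: x=-0.138, v=-0.356, θ=0.026, ω=0.302
apply F[18]=+2.152 → step 19: x=-0.144, v=-0.334, θ=0.032, ω=0.248
Max |angle| over trajectory = 0.227 rad; bound = 0.300 → within bound.

Answer: yes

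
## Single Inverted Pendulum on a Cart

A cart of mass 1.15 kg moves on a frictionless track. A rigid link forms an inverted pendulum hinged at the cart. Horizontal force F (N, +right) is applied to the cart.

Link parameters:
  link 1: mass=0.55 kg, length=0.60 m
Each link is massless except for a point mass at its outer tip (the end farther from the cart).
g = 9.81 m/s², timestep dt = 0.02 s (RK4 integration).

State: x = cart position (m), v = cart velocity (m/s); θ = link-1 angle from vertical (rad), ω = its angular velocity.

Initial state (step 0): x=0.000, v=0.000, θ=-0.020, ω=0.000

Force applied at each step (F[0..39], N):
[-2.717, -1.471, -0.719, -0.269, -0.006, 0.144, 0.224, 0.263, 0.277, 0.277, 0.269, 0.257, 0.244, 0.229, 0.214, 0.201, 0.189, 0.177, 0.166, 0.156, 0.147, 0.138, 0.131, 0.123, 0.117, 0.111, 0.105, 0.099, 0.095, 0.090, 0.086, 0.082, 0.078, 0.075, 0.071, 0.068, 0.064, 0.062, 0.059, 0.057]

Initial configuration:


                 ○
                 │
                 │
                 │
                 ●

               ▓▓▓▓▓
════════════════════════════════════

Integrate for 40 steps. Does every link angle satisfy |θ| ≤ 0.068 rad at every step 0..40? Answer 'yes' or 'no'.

Answer: yes

Derivation:
apply F[0]=-2.717 → step 1: x=-0.000, v=-0.045, θ=-0.019, ω=0.069
apply F[1]=-1.471 → step 2: x=-0.002, v=-0.069, θ=-0.018, ω=0.103
apply F[2]=-0.719 → step 3: x=-0.003, v=-0.080, θ=-0.015, ω=0.116
apply F[3]=-0.269 → step 4: x=-0.005, v=-0.084, θ=-0.013, ω=0.117
apply F[4]=-0.006 → step 5: x=-0.006, v=-0.083, θ=-0.011, ω=0.111
apply F[5]=+0.144 → step 6: x=-0.008, v=-0.079, θ=-0.009, ω=0.102
apply F[6]=+0.224 → step 7: x=-0.010, v=-0.074, θ=-0.007, ω=0.092
apply F[7]=+0.263 → step 8: x=-0.011, v=-0.069, θ=-0.005, ω=0.081
apply F[8]=+0.277 → step 9: x=-0.012, v=-0.064, θ=-0.003, ω=0.071
apply F[9]=+0.277 → step 10: x=-0.014, v=-0.059, θ=-0.002, ω=0.062
apply F[10]=+0.269 → step 11: x=-0.015, v=-0.054, θ=-0.001, ω=0.053
apply F[11]=+0.257 → step 12: x=-0.016, v=-0.050, θ=-0.000, ω=0.046
apply F[12]=+0.244 → step 13: x=-0.017, v=-0.046, θ=0.001, ω=0.039
apply F[13]=+0.229 → step 14: x=-0.018, v=-0.042, θ=0.002, ω=0.033
apply F[14]=+0.214 → step 15: x=-0.018, v=-0.038, θ=0.002, ω=0.028
apply F[15]=+0.201 → step 16: x=-0.019, v=-0.035, θ=0.003, ω=0.023
apply F[16]=+0.189 → step 17: x=-0.020, v=-0.032, θ=0.003, ω=0.019
apply F[17]=+0.177 → step 18: x=-0.020, v=-0.029, θ=0.003, ω=0.015
apply F[18]=+0.166 → step 19: x=-0.021, v=-0.026, θ=0.004, ω=0.012
apply F[19]=+0.156 → step 20: x=-0.021, v=-0.024, θ=0.004, ω=0.010
apply F[20]=+0.147 → step 21: x=-0.022, v=-0.022, θ=0.004, ω=0.007
apply F[21]=+0.138 → step 22: x=-0.022, v=-0.020, θ=0.004, ω=0.005
apply F[22]=+0.131 → step 23: x=-0.023, v=-0.018, θ=0.004, ω=0.003
apply F[23]=+0.123 → step 24: x=-0.023, v=-0.016, θ=0.004, ω=0.002
apply F[24]=+0.117 → step 25: x=-0.023, v=-0.015, θ=0.004, ω=0.001
apply F[25]=+0.111 → step 26: x=-0.024, v=-0.013, θ=0.004, ω=-0.000
apply F[26]=+0.105 → step 27: x=-0.024, v=-0.012, θ=0.004, ω=-0.001
apply F[27]=+0.099 → step 28: x=-0.024, v=-0.010, θ=0.004, ω=-0.002
apply F[28]=+0.095 → step 29: x=-0.024, v=-0.009, θ=0.004, ω=-0.003
apply F[29]=+0.090 → step 30: x=-0.024, v=-0.008, θ=0.004, ω=-0.003
apply F[30]=+0.086 → step 31: x=-0.025, v=-0.007, θ=0.004, ω=-0.004
apply F[31]=+0.082 → step 32: x=-0.025, v=-0.006, θ=0.004, ω=-0.004
apply F[32]=+0.078 → step 33: x=-0.025, v=-0.005, θ=0.004, ω=-0.004
apply F[33]=+0.075 → step 34: x=-0.025, v=-0.004, θ=0.004, ω=-0.005
apply F[34]=+0.071 → step 35: x=-0.025, v=-0.003, θ=0.004, ω=-0.005
apply F[35]=+0.068 → step 36: x=-0.025, v=-0.002, θ=0.004, ω=-0.005
apply F[36]=+0.064 → step 37: x=-0.025, v=-0.002, θ=0.004, ω=-0.005
apply F[37]=+0.062 → step 38: x=-0.025, v=-0.001, θ=0.004, ω=-0.005
apply F[38]=+0.059 → step 39: x=-0.025, v=-0.000, θ=0.003, ω=-0.005
apply F[39]=+0.057 → step 40: x=-0.025, v=0.001, θ=0.003, ω=-0.005
Max |angle| over trajectory = 0.020 rad; bound = 0.068 → within bound.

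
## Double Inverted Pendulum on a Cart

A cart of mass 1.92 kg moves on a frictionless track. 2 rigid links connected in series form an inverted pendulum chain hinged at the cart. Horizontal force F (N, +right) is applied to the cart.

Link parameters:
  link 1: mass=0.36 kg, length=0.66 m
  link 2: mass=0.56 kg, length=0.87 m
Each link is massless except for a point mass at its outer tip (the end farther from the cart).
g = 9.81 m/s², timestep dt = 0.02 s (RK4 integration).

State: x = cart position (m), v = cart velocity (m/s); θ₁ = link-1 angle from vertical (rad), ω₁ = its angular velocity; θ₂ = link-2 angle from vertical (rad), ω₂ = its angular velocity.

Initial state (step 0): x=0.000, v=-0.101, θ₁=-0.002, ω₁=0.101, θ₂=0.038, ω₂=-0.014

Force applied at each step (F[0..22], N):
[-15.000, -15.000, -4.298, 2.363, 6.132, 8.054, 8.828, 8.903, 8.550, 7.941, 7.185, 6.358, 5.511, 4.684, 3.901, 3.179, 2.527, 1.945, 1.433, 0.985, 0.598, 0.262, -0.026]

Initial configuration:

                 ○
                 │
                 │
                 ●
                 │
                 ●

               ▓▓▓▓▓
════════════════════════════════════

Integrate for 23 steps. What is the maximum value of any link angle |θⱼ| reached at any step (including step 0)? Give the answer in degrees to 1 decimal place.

Answer: 4.0°

Derivation:
apply F[0]=-15.000 → step 1: x=-0.004, v=-0.257, θ₁=0.002, ω₁=0.320, θ₂=0.038, ω₂=0.008
apply F[1]=-15.000 → step 2: x=-0.010, v=-0.414, θ₁=0.011, ω₁=0.545, θ₂=0.038, ω₂=0.026
apply F[2]=-4.298 → step 3: x=-0.019, v=-0.460, θ₁=0.022, ω₁=0.610, θ₂=0.039, ω₂=0.038
apply F[3]=+2.363 → step 4: x=-0.028, v=-0.438, θ₁=0.034, ω₁=0.580, θ₂=0.040, ω₂=0.045
apply F[4]=+6.132 → step 5: x=-0.036, v=-0.378, θ₁=0.045, ω₁=0.501, θ₂=0.041, ω₂=0.045
apply F[5]=+8.054 → step 6: x=-0.043, v=-0.299, θ₁=0.054, ω₁=0.400, θ₂=0.042, ω₂=0.040
apply F[6]=+8.828 → step 7: x=-0.048, v=-0.212, θ₁=0.061, ω₁=0.293, θ₂=0.042, ω₂=0.031
apply F[7]=+8.903 → step 8: x=-0.051, v=-0.126, θ₁=0.066, ω₁=0.191, θ₂=0.043, ω₂=0.018
apply F[8]=+8.550 → step 9: x=-0.053, v=-0.043, θ₁=0.069, ω₁=0.098, θ₂=0.043, ω₂=0.004
apply F[9]=+7.941 → step 10: x=-0.053, v=0.033, θ₁=0.070, ω₁=0.016, θ₂=0.043, ω₂=-0.012
apply F[10]=+7.185 → step 11: x=-0.052, v=0.101, θ₁=0.069, ω₁=-0.053, θ₂=0.042, ω₂=-0.028
apply F[11]=+6.358 → step 12: x=-0.049, v=0.161, θ₁=0.068, ω₁=-0.111, θ₂=0.042, ω₂=-0.043
apply F[12]=+5.511 → step 13: x=-0.046, v=0.212, θ₁=0.065, ω₁=-0.156, θ₂=0.041, ω₂=-0.058
apply F[13]=+4.684 → step 14: x=-0.041, v=0.254, θ₁=0.062, ω₁=-0.191, θ₂=0.039, ω₂=-0.072
apply F[14]=+3.901 → step 15: x=-0.035, v=0.289, θ₁=0.058, ω₁=-0.216, θ₂=0.038, ω₂=-0.084
apply F[15]=+3.179 → step 16: x=-0.029, v=0.317, θ₁=0.053, ω₁=-0.234, θ₂=0.036, ω₂=-0.095
apply F[16]=+2.527 → step 17: x=-0.023, v=0.339, θ₁=0.048, ω₁=-0.244, θ₂=0.034, ω₂=-0.104
apply F[17]=+1.945 → step 18: x=-0.016, v=0.355, θ₁=0.043, ω₁=-0.249, θ₂=0.032, ω₂=-0.111
apply F[18]=+1.433 → step 19: x=-0.009, v=0.366, θ₁=0.038, ω₁=-0.249, θ₂=0.030, ω₂=-0.117
apply F[19]=+0.985 → step 20: x=-0.001, v=0.373, θ₁=0.034, ω₁=-0.245, θ₂=0.027, ω₂=-0.121
apply F[20]=+0.598 → step 21: x=0.006, v=0.376, θ₁=0.029, ω₁=-0.238, θ₂=0.025, ω₂=-0.124
apply F[21]=+0.262 → step 22: x=0.014, v=0.376, θ₁=0.024, ω₁=-0.230, θ₂=0.022, ω₂=-0.125
apply F[22]=-0.026 → step 23: x=0.021, v=0.374, θ₁=0.020, ω₁=-0.219, θ₂=0.020, ω₂=-0.126
Max |angle| over trajectory = 0.070 rad = 4.0°.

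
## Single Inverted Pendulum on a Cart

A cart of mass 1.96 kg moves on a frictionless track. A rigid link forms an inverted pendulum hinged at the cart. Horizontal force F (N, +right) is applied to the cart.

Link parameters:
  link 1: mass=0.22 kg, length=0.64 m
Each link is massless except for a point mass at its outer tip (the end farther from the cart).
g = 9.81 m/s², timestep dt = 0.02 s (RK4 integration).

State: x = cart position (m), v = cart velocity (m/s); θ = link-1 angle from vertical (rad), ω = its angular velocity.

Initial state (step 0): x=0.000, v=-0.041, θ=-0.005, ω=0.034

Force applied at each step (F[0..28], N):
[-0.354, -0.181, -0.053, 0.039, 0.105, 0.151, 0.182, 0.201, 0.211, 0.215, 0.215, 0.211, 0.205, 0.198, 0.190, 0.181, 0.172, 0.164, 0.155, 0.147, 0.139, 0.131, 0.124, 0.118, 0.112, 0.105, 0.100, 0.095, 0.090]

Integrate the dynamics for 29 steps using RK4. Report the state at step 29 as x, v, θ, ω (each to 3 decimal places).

apply F[0]=-0.354 → step 1: x=-0.001, v=-0.045, θ=-0.004, ω=0.038
apply F[1]=-0.181 → step 2: x=-0.002, v=-0.046, θ=-0.004, ω=0.040
apply F[2]=-0.053 → step 3: x=-0.003, v=-0.047, θ=-0.003, ω=0.039
apply F[3]=+0.039 → step 4: x=-0.004, v=-0.046, θ=-0.002, ω=0.038
apply F[4]=+0.105 → step 5: x=-0.005, v=-0.045, θ=-0.001, ω=0.036
apply F[5]=+0.151 → step 6: x=-0.005, v=-0.044, θ=-0.001, ω=0.033
apply F[6]=+0.182 → step 7: x=-0.006, v=-0.042, θ=0.000, ω=0.030
apply F[7]=+0.201 → step 8: x=-0.007, v=-0.040, θ=0.001, ω=0.027
apply F[8]=+0.211 → step 9: x=-0.008, v=-0.038, θ=0.001, ω=0.024
apply F[9]=+0.215 → step 10: x=-0.009, v=-0.035, θ=0.002, ω=0.021
apply F[10]=+0.215 → step 11: x=-0.009, v=-0.033, θ=0.002, ω=0.018
apply F[11]=+0.211 → step 12: x=-0.010, v=-0.031, θ=0.002, ω=0.016
apply F[12]=+0.205 → step 13: x=-0.011, v=-0.029, θ=0.003, ω=0.013
apply F[13]=+0.198 → step 14: x=-0.011, v=-0.027, θ=0.003, ω=0.011
apply F[14]=+0.190 → step 15: x=-0.012, v=-0.025, θ=0.003, ω=0.009
apply F[15]=+0.181 → step 16: x=-0.012, v=-0.024, θ=0.003, ω=0.007
apply F[16]=+0.172 → step 17: x=-0.013, v=-0.022, θ=0.003, ω=0.006
apply F[17]=+0.164 → step 18: x=-0.013, v=-0.020, θ=0.004, ω=0.004
apply F[18]=+0.155 → step 19: x=-0.013, v=-0.019, θ=0.004, ω=0.003
apply F[19]=+0.147 → step 20: x=-0.014, v=-0.017, θ=0.004, ω=0.002
apply F[20]=+0.139 → step 21: x=-0.014, v=-0.016, θ=0.004, ω=0.001
apply F[21]=+0.131 → step 22: x=-0.014, v=-0.015, θ=0.004, ω=0.000
apply F[22]=+0.124 → step 23: x=-0.015, v=-0.014, θ=0.004, ω=-0.001
apply F[23]=+0.118 → step 24: x=-0.015, v=-0.012, θ=0.004, ω=-0.001
apply F[24]=+0.112 → step 25: x=-0.015, v=-0.011, θ=0.004, ω=-0.002
apply F[25]=+0.105 → step 26: x=-0.015, v=-0.010, θ=0.004, ω=-0.002
apply F[26]=+0.100 → step 27: x=-0.016, v=-0.009, θ=0.004, ω=-0.003
apply F[27]=+0.095 → step 28: x=-0.016, v=-0.009, θ=0.003, ω=-0.003
apply F[28]=+0.090 → step 29: x=-0.016, v=-0.008, θ=0.003, ω=-0.003

Answer: x=-0.016, v=-0.008, θ=0.003, ω=-0.003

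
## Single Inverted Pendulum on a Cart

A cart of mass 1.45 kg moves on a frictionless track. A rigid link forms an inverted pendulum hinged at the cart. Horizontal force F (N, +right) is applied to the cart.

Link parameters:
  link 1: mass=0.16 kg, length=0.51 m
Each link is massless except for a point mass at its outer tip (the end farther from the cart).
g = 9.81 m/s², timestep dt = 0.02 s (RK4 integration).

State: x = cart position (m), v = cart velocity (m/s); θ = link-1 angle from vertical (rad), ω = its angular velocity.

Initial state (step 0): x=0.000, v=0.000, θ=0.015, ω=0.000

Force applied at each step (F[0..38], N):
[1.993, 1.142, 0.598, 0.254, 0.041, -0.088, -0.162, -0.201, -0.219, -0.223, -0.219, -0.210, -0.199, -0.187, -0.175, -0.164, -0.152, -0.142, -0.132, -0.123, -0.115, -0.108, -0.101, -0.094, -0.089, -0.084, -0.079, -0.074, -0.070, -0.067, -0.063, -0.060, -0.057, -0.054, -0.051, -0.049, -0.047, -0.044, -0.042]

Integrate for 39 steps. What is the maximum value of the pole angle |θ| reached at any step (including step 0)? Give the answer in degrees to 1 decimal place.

Answer: 0.9°

Derivation:
apply F[0]=+1.993 → step 1: x=0.000, v=0.027, θ=0.015, ω=-0.048
apply F[1]=+1.142 → step 2: x=0.001, v=0.043, θ=0.013, ω=-0.072
apply F[2]=+0.598 → step 3: x=0.002, v=0.051, θ=0.012, ω=-0.083
apply F[3]=+0.254 → step 4: x=0.003, v=0.054, θ=0.010, ω=-0.085
apply F[4]=+0.041 → step 5: x=0.004, v=0.054, θ=0.008, ω=-0.083
apply F[5]=-0.088 → step 6: x=0.005, v=0.053, θ=0.007, ω=-0.077
apply F[6]=-0.162 → step 7: x=0.006, v=0.050, θ=0.005, ω=-0.070
apply F[7]=-0.201 → step 8: x=0.007, v=0.048, θ=0.004, ω=-0.063
apply F[8]=-0.219 → step 9: x=0.008, v=0.045, θ=0.003, ω=-0.055
apply F[9]=-0.223 → step 10: x=0.009, v=0.041, θ=0.002, ω=-0.048
apply F[10]=-0.219 → step 11: x=0.010, v=0.038, θ=0.001, ω=-0.042
apply F[11]=-0.210 → step 12: x=0.010, v=0.035, θ=0.000, ω=-0.036
apply F[12]=-0.199 → step 13: x=0.011, v=0.033, θ=-0.001, ω=-0.031
apply F[13]=-0.187 → step 14: x=0.012, v=0.030, θ=-0.001, ω=-0.026
apply F[14]=-0.175 → step 15: x=0.012, v=0.028, θ=-0.002, ω=-0.022
apply F[15]=-0.164 → step 16: x=0.013, v=0.026, θ=-0.002, ω=-0.018
apply F[16]=-0.152 → step 17: x=0.013, v=0.023, θ=-0.002, ω=-0.015
apply F[17]=-0.142 → step 18: x=0.014, v=0.022, θ=-0.003, ω=-0.012
apply F[18]=-0.132 → step 19: x=0.014, v=0.020, θ=-0.003, ω=-0.010
apply F[19]=-0.123 → step 20: x=0.015, v=0.018, θ=-0.003, ω=-0.007
apply F[20]=-0.115 → step 21: x=0.015, v=0.017, θ=-0.003, ω=-0.006
apply F[21]=-0.108 → step 22: x=0.015, v=0.015, θ=-0.003, ω=-0.004
apply F[22]=-0.101 → step 23: x=0.016, v=0.014, θ=-0.003, ω=-0.003
apply F[23]=-0.094 → step 24: x=0.016, v=0.013, θ=-0.003, ω=-0.002
apply F[24]=-0.089 → step 25: x=0.016, v=0.012, θ=-0.003, ω=-0.001
apply F[25]=-0.084 → step 26: x=0.016, v=0.010, θ=-0.003, ω=0.000
apply F[26]=-0.079 → step 27: x=0.016, v=0.009, θ=-0.003, ω=0.001
apply F[27]=-0.074 → step 28: x=0.017, v=0.008, θ=-0.003, ω=0.002
apply F[28]=-0.070 → step 29: x=0.017, v=0.008, θ=-0.003, ω=0.002
apply F[29]=-0.067 → step 30: x=0.017, v=0.007, θ=-0.003, ω=0.003
apply F[30]=-0.063 → step 31: x=0.017, v=0.006, θ=-0.003, ω=0.003
apply F[31]=-0.060 → step 32: x=0.017, v=0.005, θ=-0.003, ω=0.003
apply F[32]=-0.057 → step 33: x=0.017, v=0.004, θ=-0.003, ω=0.003
apply F[33]=-0.054 → step 34: x=0.017, v=0.004, θ=-0.003, ω=0.004
apply F[34]=-0.051 → step 35: x=0.017, v=0.003, θ=-0.003, ω=0.004
apply F[35]=-0.049 → step 36: x=0.017, v=0.003, θ=-0.003, ω=0.004
apply F[36]=-0.047 → step 37: x=0.018, v=0.002, θ=-0.003, ω=0.004
apply F[37]=-0.044 → step 38: x=0.018, v=0.001, θ=-0.003, ω=0.004
apply F[38]=-0.042 → step 39: x=0.018, v=0.001, θ=-0.003, ω=0.004
Max |angle| over trajectory = 0.015 rad = 0.9°.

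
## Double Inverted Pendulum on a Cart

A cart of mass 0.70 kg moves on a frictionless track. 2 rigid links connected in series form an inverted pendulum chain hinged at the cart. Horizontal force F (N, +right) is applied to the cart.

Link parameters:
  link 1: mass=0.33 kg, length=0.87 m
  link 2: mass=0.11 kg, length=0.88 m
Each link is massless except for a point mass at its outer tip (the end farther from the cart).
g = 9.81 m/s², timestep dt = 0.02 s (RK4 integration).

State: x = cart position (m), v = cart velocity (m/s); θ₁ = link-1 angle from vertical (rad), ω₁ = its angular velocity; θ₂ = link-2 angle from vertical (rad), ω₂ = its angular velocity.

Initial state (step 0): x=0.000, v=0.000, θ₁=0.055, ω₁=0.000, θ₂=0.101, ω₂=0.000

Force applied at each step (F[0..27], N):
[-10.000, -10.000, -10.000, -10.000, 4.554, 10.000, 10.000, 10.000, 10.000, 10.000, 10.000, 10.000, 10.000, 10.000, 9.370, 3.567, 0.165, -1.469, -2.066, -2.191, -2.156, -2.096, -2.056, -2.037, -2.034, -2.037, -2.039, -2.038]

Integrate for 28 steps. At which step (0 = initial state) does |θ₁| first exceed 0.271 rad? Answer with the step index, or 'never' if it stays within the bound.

apply F[0]=-10.000 → step 1: x=-0.003, v=-0.292, θ₁=0.058, ω₁=0.345, θ₂=0.101, ω₂=0.012
apply F[1]=-10.000 → step 2: x=-0.012, v=-0.585, θ₁=0.069, ω₁=0.692, θ₂=0.101, ω₂=0.022
apply F[2]=-10.000 → step 3: x=-0.026, v=-0.878, θ₁=0.086, ω₁=1.044, θ₂=0.102, ω₂=0.028
apply F[3]=-10.000 → step 4: x=-0.047, v=-1.172, θ₁=0.111, ω₁=1.402, θ₂=0.103, ω₂=0.029
apply F[4]=+4.554 → step 5: x=-0.069, v=-1.056, θ₁=0.138, ω₁=1.299, θ₂=0.103, ω₂=0.023
apply F[5]=+10.000 → step 6: x=-0.088, v=-0.790, θ₁=0.161, ω₁=1.034, θ₂=0.103, ω₂=0.009
apply F[6]=+10.000 → step 7: x=-0.101, v=-0.528, θ₁=0.179, ω₁=0.781, θ₂=0.103, ω₂=-0.014
apply F[7]=+10.000 → step 8: x=-0.109, v=-0.269, θ₁=0.192, ω₁=0.538, θ₂=0.103, ω₂=-0.043
apply F[8]=+10.000 → step 9: x=-0.111, v=-0.013, θ₁=0.201, ω₁=0.302, θ₂=0.102, ω₂=-0.077
apply F[9]=+10.000 → step 10: x=-0.109, v=0.242, θ₁=0.204, ω₁=0.070, θ₂=0.100, ω₂=-0.115
apply F[10]=+10.000 → step 11: x=-0.102, v=0.497, θ₁=0.203, ω₁=-0.162, θ₂=0.097, ω₂=-0.154
apply F[11]=+10.000 → step 12: x=-0.089, v=0.752, θ₁=0.198, ω₁=-0.395, θ₂=0.094, ω₂=-0.192
apply F[12]=+10.000 → step 13: x=-0.072, v=1.010, θ₁=0.188, ω₁=-0.632, θ₂=0.089, ω₂=-0.228
apply F[13]=+10.000 → step 14: x=-0.049, v=1.269, θ₁=0.173, ω₁=-0.878, θ₂=0.084, ω₂=-0.261
apply F[14]=+9.370 → step 15: x=-0.021, v=1.515, θ₁=0.153, ω₁=-1.113, θ₂=0.079, ω₂=-0.287
apply F[15]=+3.567 → step 16: x=0.010, v=1.601, θ₁=0.130, ω₁=-1.174, θ₂=0.073, ω₂=-0.305
apply F[16]=+0.165 → step 17: x=0.042, v=1.593, θ₁=0.107, ω₁=-1.136, θ₂=0.067, ω₂=-0.318
apply F[17]=-1.469 → step 18: x=0.073, v=1.541, θ₁=0.085, ω₁=-1.052, θ₂=0.060, ω₂=-0.326
apply F[18]=-2.066 → step 19: x=0.103, v=1.474, θ₁=0.065, ω₁=-0.957, θ₂=0.054, ω₂=-0.330
apply F[19]=-2.191 → step 20: x=0.132, v=1.405, θ₁=0.047, ω₁=-0.866, θ₂=0.047, ω₂=-0.332
apply F[20]=-2.156 → step 21: x=0.160, v=1.339, θ₁=0.030, ω₁=-0.782, θ₂=0.041, ω₂=-0.330
apply F[21]=-2.096 → step 22: x=0.186, v=1.277, θ₁=0.015, ω₁=-0.706, θ₂=0.034, ω₂=-0.326
apply F[22]=-2.056 → step 23: x=0.211, v=1.217, θ₁=0.002, ω₁=-0.637, θ₂=0.028, ω₂=-0.320
apply F[23]=-2.037 → step 24: x=0.235, v=1.159, θ₁=-0.010, ω₁=-0.574, θ₂=0.021, ω₂=-0.311
apply F[24]=-2.034 → step 25: x=0.257, v=1.103, θ₁=-0.021, ω₁=-0.515, θ₂=0.015, ω₂=-0.302
apply F[25]=-2.037 → step 26: x=0.279, v=1.048, θ₁=-0.031, ω₁=-0.461, θ₂=0.009, ω₂=-0.290
apply F[26]=-2.039 → step 27: x=0.299, v=0.994, θ₁=-0.040, ω₁=-0.410, θ₂=0.003, ω₂=-0.278
apply F[27]=-2.038 → step 28: x=0.318, v=0.941, θ₁=-0.047, ω₁=-0.362, θ₂=-0.002, ω₂=-0.265
max |θ₁| = 0.204 ≤ 0.271 over all 29 states.

Answer: never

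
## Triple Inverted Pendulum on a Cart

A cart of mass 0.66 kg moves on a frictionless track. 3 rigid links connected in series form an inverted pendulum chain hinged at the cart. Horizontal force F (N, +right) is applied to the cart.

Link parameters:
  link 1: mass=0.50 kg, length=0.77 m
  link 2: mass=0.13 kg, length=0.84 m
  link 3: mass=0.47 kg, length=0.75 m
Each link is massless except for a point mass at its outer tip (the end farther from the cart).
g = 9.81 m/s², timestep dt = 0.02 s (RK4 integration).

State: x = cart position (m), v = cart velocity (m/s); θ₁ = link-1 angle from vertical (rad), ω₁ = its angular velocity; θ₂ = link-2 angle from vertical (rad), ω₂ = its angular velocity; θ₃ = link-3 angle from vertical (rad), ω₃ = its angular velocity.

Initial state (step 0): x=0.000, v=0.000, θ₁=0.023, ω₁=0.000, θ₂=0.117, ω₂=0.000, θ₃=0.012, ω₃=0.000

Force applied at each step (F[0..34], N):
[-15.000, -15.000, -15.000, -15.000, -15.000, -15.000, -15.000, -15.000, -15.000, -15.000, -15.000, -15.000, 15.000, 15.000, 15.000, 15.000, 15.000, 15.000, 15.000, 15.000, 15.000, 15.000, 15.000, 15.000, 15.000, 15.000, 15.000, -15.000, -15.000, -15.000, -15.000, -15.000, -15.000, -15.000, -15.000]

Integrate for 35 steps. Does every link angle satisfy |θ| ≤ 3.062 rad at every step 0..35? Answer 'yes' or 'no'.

apply F[0]=-15.000 → step 1: x=-0.005, v=-0.462, θ₁=0.029, ω₁=0.581, θ₂=0.118, ω₂=0.121, θ₃=0.011, ω₃=-0.113
apply F[1]=-15.000 → step 2: x=-0.018, v=-0.926, θ₁=0.046, ω₁=1.173, θ₂=0.122, ω₂=0.230, θ₃=0.008, ω₃=-0.219
apply F[2]=-15.000 → step 3: x=-0.042, v=-1.393, θ₁=0.076, ω₁=1.781, θ₂=0.127, ω₂=0.315, θ₃=0.002, ω₃=-0.310
apply F[3]=-15.000 → step 4: x=-0.074, v=-1.860, θ₁=0.118, ω₁=2.404, θ₂=0.134, ω₂=0.364, θ₃=-0.005, ω₃=-0.370
apply F[4]=-15.000 → step 5: x=-0.116, v=-2.317, θ₁=0.172, ω₁=3.028, θ₂=0.142, ω₂=0.370, θ₃=-0.012, ω₃=-0.378
apply F[5]=-15.000 → step 6: x=-0.167, v=-2.749, θ₁=0.239, ω₁=3.622, θ₂=0.149, ω₂=0.337, θ₃=-0.019, ω₃=-0.315
apply F[6]=-15.000 → step 7: x=-0.226, v=-3.138, θ₁=0.316, ω₁=4.151, θ₂=0.155, ω₂=0.285, θ₃=-0.024, ω₃=-0.171
apply F[7]=-15.000 → step 8: x=-0.292, v=-3.471, θ₁=0.404, ω₁=4.585, θ₂=0.160, ω₂=0.247, θ₃=-0.026, ω₃=0.044
apply F[8]=-15.000 → step 9: x=-0.364, v=-3.743, θ₁=0.499, ω₁=4.912, θ₂=0.165, ω₂=0.255, θ₃=-0.022, ω₃=0.306
apply F[9]=-15.000 → step 10: x=-0.441, v=-3.958, θ₁=0.600, ω₁=5.142, θ₂=0.171, ω₂=0.332, θ₃=-0.013, ω₃=0.583
apply F[10]=-15.000 → step 11: x=-0.522, v=-4.125, θ₁=0.704, ω₁=5.296, θ₂=0.179, ω₂=0.487, θ₃=0.001, ω₃=0.853
apply F[11]=-15.000 → step 12: x=-0.606, v=-4.255, θ₁=0.811, ω₁=5.396, θ₂=0.191, ω₂=0.715, θ₃=0.021, ω₃=1.102
apply F[12]=+15.000 → step 13: x=-0.687, v=-3.817, θ₁=0.917, ω₁=5.220, θ₂=0.205, ω₂=0.691, θ₃=0.043, ω₃=1.103
apply F[13]=+15.000 → step 14: x=-0.759, v=-3.395, θ₁=1.021, ω₁=5.128, θ₂=0.218, ω₂=0.650, θ₃=0.065, ω₃=1.096
apply F[14]=+15.000 → step 15: x=-0.823, v=-2.982, θ₁=1.123, ω₁=5.105, θ₂=0.231, ω₂=0.598, θ₃=0.087, ω₃=1.088
apply F[15]=+15.000 → step 16: x=-0.878, v=-2.568, θ₁=1.225, ω₁=5.141, θ₂=0.242, ω₂=0.544, θ₃=0.108, ω₃=1.082
apply F[16]=+15.000 → step 17: x=-0.925, v=-2.148, θ₁=1.329, ω₁=5.231, θ₂=0.253, ω₂=0.495, θ₃=0.130, ω₃=1.080
apply F[17]=+15.000 → step 18: x=-0.964, v=-1.715, θ₁=1.435, ω₁=5.372, θ₂=0.262, ω₂=0.461, θ₃=0.151, ω₃=1.081
apply F[18]=+15.000 → step 19: x=-0.994, v=-1.263, θ₁=1.544, ω₁=5.568, θ₂=0.271, ω₂=0.453, θ₃=0.173, ω₃=1.086
apply F[19]=+15.000 → step 20: x=-1.014, v=-0.785, θ₁=1.658, ω₁=5.825, θ₂=0.280, ω₂=0.482, θ₃=0.195, ω₃=1.092
apply F[20]=+15.000 → step 21: x=-1.025, v=-0.273, θ₁=1.778, ω₁=6.154, θ₂=0.291, ω₂=0.567, θ₃=0.217, ω₃=1.098
apply F[21]=+15.000 → step 22: x=-1.025, v=0.283, θ₁=1.905, ω₁=6.576, θ₂=0.304, ω₂=0.728, θ₃=0.239, ω₃=1.103
apply F[22]=+15.000 → step 23: x=-1.013, v=0.898, θ₁=2.041, ω₁=7.120, θ₂=0.321, ω₂=1.000, θ₃=0.261, ω₃=1.104
apply F[23]=+15.000 → step 24: x=-0.988, v=1.592, θ₁=2.191, ω₁=7.833, θ₂=0.345, ω₂=1.435, θ₃=0.283, ω₃=1.097
apply F[24]=+15.000 → step 25: x=-0.949, v=2.392, θ₁=2.356, ω₁=8.789, θ₂=0.380, ω₂=2.125, θ₃=0.305, ω₃=1.071
apply F[25]=+15.000 → step 26: x=-0.892, v=3.327, θ₁=2.545, ω₁=10.091, θ₂=0.433, ω₂=3.241, θ₃=0.325, ω₃=0.987
apply F[26]=+15.000 → step 27: x=-0.815, v=4.386, θ₁=2.763, ω₁=11.816, θ₂=0.514, ω₂=5.104, θ₃=0.343, ω₃=0.722
apply F[27]=-15.000 → step 28: x=-0.725, v=4.480, θ₁=3.008, ω₁=12.573, θ₂=0.646, ω₂=8.098, θ₃=0.351, ω₃=0.037
apply F[28]=-15.000 → step 29: x=-0.639, v=4.051, θ₁=3.258, ω₁=12.233, θ₂=0.835, ω₂=10.610, θ₃=0.346, ω₃=-0.385
apply F[29]=-15.000 → step 30: x=-0.566, v=3.271, θ₁=3.491, ω₁=10.992, θ₂=1.061, ω₂=11.700, θ₃=0.343, ω₃=0.329
apply F[30]=-15.000 → step 31: x=-0.509, v=2.453, θ₁=3.697, ω₁=9.552, θ₂=1.297, ω₂=11.794, θ₃=0.365, ω₃=1.973
apply F[31]=-15.000 → step 32: x=-0.467, v=1.729, θ₁=3.874, ω₁=8.222, θ₂=1.529, ω₂=11.425, θ₃=0.425, ω₃=4.035
apply F[32]=-15.000 → step 33: x=-0.439, v=1.121, θ₁=4.027, ω₁=7.055, θ₂=1.752, ω₂=10.742, θ₃=0.527, ω₃=6.190
apply F[33]=-15.000 → step 34: x=-0.422, v=0.607, θ₁=4.157, ω₁=6.036, θ₂=1.957, ω₂=9.699, θ₃=0.672, ω₃=8.216
apply F[34]=-15.000 → step 35: x=-0.414, v=0.162, θ₁=4.269, ω₁=5.153, θ₂=2.137, ω₂=8.222, θ₃=0.854, ω₃=9.971
Max |angle| over trajectory = 4.269 rad; bound = 3.062 → exceeded.

Answer: no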